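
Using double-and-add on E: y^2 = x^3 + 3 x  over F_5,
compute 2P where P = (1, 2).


k = 2 = 10_2 (binary, LSB first: 01)
Double-and-add from P = (1, 2):
  bit 0 = 0: acc unchanged = O
  bit 1 = 1: acc = O + (4, 1) = (4, 1)

2P = (4, 1)


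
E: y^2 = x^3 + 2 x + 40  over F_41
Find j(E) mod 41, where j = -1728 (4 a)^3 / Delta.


Delta = -16(4 a^3 + 27 b^2) mod 41 = 40
-1728 * (4 a)^3 = -1728 * (4*2)^3 mod 41 = 3
j = 3 * 40^(-1) mod 41 = 38

j = 38 (mod 41)


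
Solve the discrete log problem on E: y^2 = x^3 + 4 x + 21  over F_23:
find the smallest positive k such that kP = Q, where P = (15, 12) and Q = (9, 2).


Enumerate multiples of P until we hit Q = (9, 2):
  1P = (15, 12)
  2P = (22, 19)
  3P = (10, 16)
  4P = (6, 13)
  5P = (4, 20)
  6P = (7, 1)
  7P = (9, 2)
Match found at i = 7.

k = 7


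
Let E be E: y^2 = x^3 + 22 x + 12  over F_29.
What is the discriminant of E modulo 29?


4 a^3 + 27 b^2 = 4*22^3 + 27*12^2 = 42592 + 3888 = 46480
Delta = -16 * (46480) = -743680
Delta mod 29 = 25

Delta = 25 (mod 29)


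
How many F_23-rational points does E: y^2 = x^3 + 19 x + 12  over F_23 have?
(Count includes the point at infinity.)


For each x in F_23, count y with y^2 = x^3 + 19 x + 12 mod 23:
  x = 0: RHS = 12, y in [9, 14]  -> 2 point(s)
  x = 1: RHS = 9, y in [3, 20]  -> 2 point(s)
  x = 2: RHS = 12, y in [9, 14]  -> 2 point(s)
  x = 3: RHS = 4, y in [2, 21]  -> 2 point(s)
  x = 5: RHS = 2, y in [5, 18]  -> 2 point(s)
  x = 8: RHS = 9, y in [3, 20]  -> 2 point(s)
  x = 10: RHS = 6, y in [11, 12]  -> 2 point(s)
  x = 12: RHS = 13, y in [6, 17]  -> 2 point(s)
  x = 13: RHS = 18, y in [8, 15]  -> 2 point(s)
  x = 14: RHS = 9, y in [3, 20]  -> 2 point(s)
  x = 17: RHS = 4, y in [2, 21]  -> 2 point(s)
  x = 21: RHS = 12, y in [9, 14]  -> 2 point(s)
Affine points: 24. Add the point at infinity: total = 25.

#E(F_23) = 25


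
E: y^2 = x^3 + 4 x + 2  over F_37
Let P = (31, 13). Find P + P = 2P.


Doubling: s = (3 x1^2 + a) / (2 y1)
s = (3*31^2 + 4) / (2*13) mod 37 = 10
x3 = s^2 - 2 x1 mod 37 = 10^2 - 2*31 = 1
y3 = s (x1 - x3) - y1 mod 37 = 10 * (31 - 1) - 13 = 28

2P = (1, 28)


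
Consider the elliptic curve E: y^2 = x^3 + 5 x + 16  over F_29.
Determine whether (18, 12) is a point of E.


Check whether y^2 = x^3 + 5 x + 16 (mod 29) for (x, y) = (18, 12).
LHS: y^2 = 12^2 mod 29 = 28
RHS: x^3 + 5 x + 16 = 18^3 + 5*18 + 16 mod 29 = 22
LHS != RHS

No, not on the curve


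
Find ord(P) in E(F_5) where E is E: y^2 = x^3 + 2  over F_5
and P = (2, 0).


Compute successive multiples of P until we hit O:
  1P = (2, 0)
  2P = O

ord(P) = 2


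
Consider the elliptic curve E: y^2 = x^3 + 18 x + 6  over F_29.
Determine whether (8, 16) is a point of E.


Check whether y^2 = x^3 + 18 x + 6 (mod 29) for (x, y) = (8, 16).
LHS: y^2 = 16^2 mod 29 = 24
RHS: x^3 + 18 x + 6 = 8^3 + 18*8 + 6 mod 29 = 24
LHS = RHS

Yes, on the curve


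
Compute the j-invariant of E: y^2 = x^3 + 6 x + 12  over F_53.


Delta = -16(4 a^3 + 27 b^2) mod 53 = 23
-1728 * (4 a)^3 = -1728 * (4*6)^3 mod 53 = 23
j = 23 * 23^(-1) mod 53 = 1

j = 1 (mod 53)


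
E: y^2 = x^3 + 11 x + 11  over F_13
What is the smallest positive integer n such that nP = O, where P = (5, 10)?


Compute successive multiples of P until we hit O:
  1P = (5, 10)
  2P = (12, 8)
  3P = (12, 5)
  4P = (5, 3)
  5P = O

ord(P) = 5


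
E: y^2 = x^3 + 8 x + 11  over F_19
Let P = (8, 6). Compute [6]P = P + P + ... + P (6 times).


k = 6 = 110_2 (binary, LSB first: 011)
Double-and-add from P = (8, 6):
  bit 0 = 0: acc unchanged = O
  bit 1 = 1: acc = O + (0, 7) = (0, 7)
  bit 2 = 1: acc = (0, 7) + (17, 5) = (3, 9)

6P = (3, 9)


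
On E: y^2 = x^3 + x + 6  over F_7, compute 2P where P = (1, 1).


Doubling: s = (3 x1^2 + a) / (2 y1)
s = (3*1^2 + 1) / (2*1) mod 7 = 2
x3 = s^2 - 2 x1 mod 7 = 2^2 - 2*1 = 2
y3 = s (x1 - x3) - y1 mod 7 = 2 * (1 - 2) - 1 = 4

2P = (2, 4)


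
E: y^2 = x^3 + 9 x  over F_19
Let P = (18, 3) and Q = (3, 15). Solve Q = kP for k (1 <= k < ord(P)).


Enumerate multiples of P until we hit Q = (3, 15):
  1P = (18, 3)
  2P = (6, 2)
  3P = (2, 11)
  4P = (4, 9)
  5P = (3, 15)
Match found at i = 5.

k = 5


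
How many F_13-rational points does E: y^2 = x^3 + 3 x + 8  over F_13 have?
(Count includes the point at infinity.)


For each x in F_13, count y with y^2 = x^3 + 3 x + 8 mod 13:
  x = 1: RHS = 12, y in [5, 8]  -> 2 point(s)
  x = 2: RHS = 9, y in [3, 10]  -> 2 point(s)
  x = 9: RHS = 10, y in [6, 7]  -> 2 point(s)
  x = 12: RHS = 4, y in [2, 11]  -> 2 point(s)
Affine points: 8. Add the point at infinity: total = 9.

#E(F_13) = 9


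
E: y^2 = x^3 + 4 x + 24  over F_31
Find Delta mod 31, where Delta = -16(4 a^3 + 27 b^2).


4 a^3 + 27 b^2 = 4*4^3 + 27*24^2 = 256 + 15552 = 15808
Delta = -16 * (15808) = -252928
Delta mod 31 = 1

Delta = 1 (mod 31)


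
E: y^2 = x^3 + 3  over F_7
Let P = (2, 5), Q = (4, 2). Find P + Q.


P != Q, so use the chord formula.
s = (y2 - y1) / (x2 - x1) = (4) / (2) mod 7 = 2
x3 = s^2 - x1 - x2 mod 7 = 2^2 - 2 - 4 = 5
y3 = s (x1 - x3) - y1 mod 7 = 2 * (2 - 5) - 5 = 3

P + Q = (5, 3)


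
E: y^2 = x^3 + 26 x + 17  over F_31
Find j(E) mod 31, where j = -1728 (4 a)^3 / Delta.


Delta = -16(4 a^3 + 27 b^2) mod 31 = 22
-1728 * (4 a)^3 = -1728 * (4*26)^3 mod 31 = 15
j = 15 * 22^(-1) mod 31 = 19

j = 19 (mod 31)


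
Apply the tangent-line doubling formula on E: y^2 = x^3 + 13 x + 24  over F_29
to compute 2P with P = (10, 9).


Doubling: s = (3 x1^2 + a) / (2 y1)
s = (3*10^2 + 13) / (2*9) mod 29 = 19
x3 = s^2 - 2 x1 mod 29 = 19^2 - 2*10 = 22
y3 = s (x1 - x3) - y1 mod 29 = 19 * (10 - 22) - 9 = 24

2P = (22, 24)


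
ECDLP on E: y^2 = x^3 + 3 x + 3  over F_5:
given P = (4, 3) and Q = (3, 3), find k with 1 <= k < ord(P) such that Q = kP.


Enumerate multiples of P until we hit Q = (3, 3):
  1P = (4, 3)
  2P = (3, 3)
Match found at i = 2.

k = 2


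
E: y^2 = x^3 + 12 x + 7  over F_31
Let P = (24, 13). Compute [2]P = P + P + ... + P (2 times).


k = 2 = 10_2 (binary, LSB first: 01)
Double-and-add from P = (24, 13):
  bit 0 = 0: acc unchanged = O
  bit 1 = 1: acc = O + (1, 12) = (1, 12)

2P = (1, 12)


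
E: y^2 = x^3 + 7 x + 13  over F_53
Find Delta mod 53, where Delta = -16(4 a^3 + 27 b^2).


4 a^3 + 27 b^2 = 4*7^3 + 27*13^2 = 1372 + 4563 = 5935
Delta = -16 * (5935) = -94960
Delta mod 53 = 16

Delta = 16 (mod 53)


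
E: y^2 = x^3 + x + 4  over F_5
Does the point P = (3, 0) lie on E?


Check whether y^2 = x^3 + 1 x + 4 (mod 5) for (x, y) = (3, 0).
LHS: y^2 = 0^2 mod 5 = 0
RHS: x^3 + 1 x + 4 = 3^3 + 1*3 + 4 mod 5 = 4
LHS != RHS

No, not on the curve


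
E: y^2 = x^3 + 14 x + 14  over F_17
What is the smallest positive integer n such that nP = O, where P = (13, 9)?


Compute successive multiples of P until we hit O:
  1P = (13, 9)
  2P = (10, 7)
  3P = (2, 4)
  4P = (6, 5)
  5P = (7, 9)
  6P = (14, 8)
  7P = (8, 3)
  8P = (9, 6)
  ... (continuing to 23P)
  23P = O

ord(P) = 23


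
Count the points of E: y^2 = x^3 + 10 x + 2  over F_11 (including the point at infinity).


For each x in F_11, count y with y^2 = x^3 + 10 x + 2 mod 11:
  x = 3: RHS = 4, y in [2, 9]  -> 2 point(s)
  x = 5: RHS = 1, y in [1, 10]  -> 2 point(s)
  x = 6: RHS = 3, y in [5, 6]  -> 2 point(s)
  x = 8: RHS = 0, y in [0]  -> 1 point(s)
Affine points: 7. Add the point at infinity: total = 8.

#E(F_11) = 8


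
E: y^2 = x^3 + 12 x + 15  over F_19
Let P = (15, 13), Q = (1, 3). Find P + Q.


P != Q, so use the chord formula.
s = (y2 - y1) / (x2 - x1) = (9) / (5) mod 19 = 17
x3 = s^2 - x1 - x2 mod 19 = 17^2 - 15 - 1 = 7
y3 = s (x1 - x3) - y1 mod 19 = 17 * (15 - 7) - 13 = 9

P + Q = (7, 9)


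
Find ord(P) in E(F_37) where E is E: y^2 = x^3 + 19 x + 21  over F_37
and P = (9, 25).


Compute successive multiples of P until we hit O:
  1P = (9, 25)
  2P = (30, 10)
  3P = (34, 14)
  4P = (10, 8)
  5P = (11, 9)
  6P = (7, 33)
  7P = (0, 13)
  8P = (1, 35)
  ... (continuing to 37P)
  37P = O

ord(P) = 37


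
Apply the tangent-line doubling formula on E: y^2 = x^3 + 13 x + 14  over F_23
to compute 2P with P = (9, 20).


Doubling: s = (3 x1^2 + a) / (2 y1)
s = (3*9^2 + 13) / (2*20) mod 23 = 11
x3 = s^2 - 2 x1 mod 23 = 11^2 - 2*9 = 11
y3 = s (x1 - x3) - y1 mod 23 = 11 * (9 - 11) - 20 = 4

2P = (11, 4)


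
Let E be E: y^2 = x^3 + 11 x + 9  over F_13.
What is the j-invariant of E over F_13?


Delta = -16(4 a^3 + 27 b^2) mod 13 = 9
-1728 * (4 a)^3 = -1728 * (4*11)^3 mod 13 = 8
j = 8 * 9^(-1) mod 13 = 11

j = 11 (mod 13)


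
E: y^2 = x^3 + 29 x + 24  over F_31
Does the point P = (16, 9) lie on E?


Check whether y^2 = x^3 + 29 x + 24 (mod 31) for (x, y) = (16, 9).
LHS: y^2 = 9^2 mod 31 = 19
RHS: x^3 + 29 x + 24 = 16^3 + 29*16 + 24 mod 31 = 27
LHS != RHS

No, not on the curve


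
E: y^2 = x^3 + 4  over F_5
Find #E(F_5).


For each x in F_5, count y with y^2 = x^3 + 0 x + 4 mod 5:
  x = 0: RHS = 4, y in [2, 3]  -> 2 point(s)
  x = 1: RHS = 0, y in [0]  -> 1 point(s)
  x = 3: RHS = 1, y in [1, 4]  -> 2 point(s)
Affine points: 5. Add the point at infinity: total = 6.

#E(F_5) = 6


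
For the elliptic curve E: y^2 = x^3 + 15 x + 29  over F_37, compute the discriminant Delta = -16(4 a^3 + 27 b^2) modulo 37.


4 a^3 + 27 b^2 = 4*15^3 + 27*29^2 = 13500 + 22707 = 36207
Delta = -16 * (36207) = -579312
Delta mod 37 = 34

Delta = 34 (mod 37)


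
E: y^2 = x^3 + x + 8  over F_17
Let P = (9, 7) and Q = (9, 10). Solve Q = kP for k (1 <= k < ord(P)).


Enumerate multiples of P until we hit Q = (9, 10):
  1P = (9, 7)
  2P = (3, 15)
  3P = (3, 2)
  4P = (9, 10)
Match found at i = 4.

k = 4


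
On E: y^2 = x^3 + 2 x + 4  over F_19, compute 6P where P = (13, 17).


k = 6 = 110_2 (binary, LSB first: 011)
Double-and-add from P = (13, 17):
  bit 0 = 0: acc unchanged = O
  bit 1 = 1: acc = O + (13, 2) = (13, 2)
  bit 2 = 1: acc = (13, 2) + (13, 17) = O

6P = O


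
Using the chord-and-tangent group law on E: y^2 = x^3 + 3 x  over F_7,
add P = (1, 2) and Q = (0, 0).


P != Q, so use the chord formula.
s = (y2 - y1) / (x2 - x1) = (5) / (6) mod 7 = 2
x3 = s^2 - x1 - x2 mod 7 = 2^2 - 1 - 0 = 3
y3 = s (x1 - x3) - y1 mod 7 = 2 * (1 - 3) - 2 = 1

P + Q = (3, 1)


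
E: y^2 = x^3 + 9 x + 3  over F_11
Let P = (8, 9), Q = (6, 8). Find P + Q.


P != Q, so use the chord formula.
s = (y2 - y1) / (x2 - x1) = (10) / (9) mod 11 = 6
x3 = s^2 - x1 - x2 mod 11 = 6^2 - 8 - 6 = 0
y3 = s (x1 - x3) - y1 mod 11 = 6 * (8 - 0) - 9 = 6

P + Q = (0, 6)


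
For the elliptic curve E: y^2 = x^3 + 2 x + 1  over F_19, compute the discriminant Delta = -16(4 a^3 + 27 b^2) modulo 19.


4 a^3 + 27 b^2 = 4*2^3 + 27*1^2 = 32 + 27 = 59
Delta = -16 * (59) = -944
Delta mod 19 = 6

Delta = 6 (mod 19)


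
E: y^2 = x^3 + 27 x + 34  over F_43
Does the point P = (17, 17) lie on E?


Check whether y^2 = x^3 + 27 x + 34 (mod 43) for (x, y) = (17, 17).
LHS: y^2 = 17^2 mod 43 = 31
RHS: x^3 + 27 x + 34 = 17^3 + 27*17 + 34 mod 43 = 31
LHS = RHS

Yes, on the curve


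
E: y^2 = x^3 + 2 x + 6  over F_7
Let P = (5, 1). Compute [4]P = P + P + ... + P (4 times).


k = 4 = 100_2 (binary, LSB first: 001)
Double-and-add from P = (5, 1):
  bit 0 = 0: acc unchanged = O
  bit 1 = 0: acc unchanged = O
  bit 2 = 1: acc = O + (1, 3) = (1, 3)

4P = (1, 3)


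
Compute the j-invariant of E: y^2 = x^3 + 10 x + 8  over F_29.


Delta = -16(4 a^3 + 27 b^2) mod 29 = 21
-1728 * (4 a)^3 = -1728 * (4*10)^3 mod 29 = 22
j = 22 * 21^(-1) mod 29 = 19

j = 19 (mod 29)


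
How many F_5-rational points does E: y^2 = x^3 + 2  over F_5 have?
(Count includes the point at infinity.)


For each x in F_5, count y with y^2 = x^3 + 0 x + 2 mod 5:
  x = 2: RHS = 0, y in [0]  -> 1 point(s)
  x = 3: RHS = 4, y in [2, 3]  -> 2 point(s)
  x = 4: RHS = 1, y in [1, 4]  -> 2 point(s)
Affine points: 5. Add the point at infinity: total = 6.

#E(F_5) = 6


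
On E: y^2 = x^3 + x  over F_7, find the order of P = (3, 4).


Compute successive multiples of P until we hit O:
  1P = (3, 4)
  2P = (1, 3)
  3P = (5, 2)
  4P = (0, 0)
  5P = (5, 5)
  6P = (1, 4)
  7P = (3, 3)
  8P = O

ord(P) = 8


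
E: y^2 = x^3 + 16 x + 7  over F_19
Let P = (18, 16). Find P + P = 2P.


Doubling: s = (3 x1^2 + a) / (2 y1)
s = (3*18^2 + 16) / (2*16) mod 19 = 0
x3 = s^2 - 2 x1 mod 19 = 0^2 - 2*18 = 2
y3 = s (x1 - x3) - y1 mod 19 = 0 * (18 - 2) - 16 = 3

2P = (2, 3)


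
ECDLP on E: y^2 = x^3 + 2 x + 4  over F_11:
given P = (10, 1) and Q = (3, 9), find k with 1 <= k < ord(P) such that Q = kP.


Enumerate multiples of P until we hit Q = (3, 9):
  1P = (10, 1)
  2P = (0, 2)
  3P = (2, 7)
  4P = (3, 2)
  5P = (7, 8)
  6P = (8, 9)
  7P = (9, 6)
  8P = (6, 1)
  9P = (6, 10)
  10P = (9, 5)
  11P = (8, 2)
  12P = (7, 3)
  13P = (3, 9)
Match found at i = 13.

k = 13


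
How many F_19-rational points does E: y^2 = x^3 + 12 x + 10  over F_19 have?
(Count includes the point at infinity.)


For each x in F_19, count y with y^2 = x^3 + 12 x + 10 mod 19:
  x = 1: RHS = 4, y in [2, 17]  -> 2 point(s)
  x = 2: RHS = 4, y in [2, 17]  -> 2 point(s)
  x = 3: RHS = 16, y in [4, 15]  -> 2 point(s)
  x = 5: RHS = 5, y in [9, 10]  -> 2 point(s)
  x = 7: RHS = 0, y in [0]  -> 1 point(s)
  x = 9: RHS = 11, y in [7, 12]  -> 2 point(s)
  x = 10: RHS = 9, y in [3, 16]  -> 2 point(s)
  x = 12: RHS = 1, y in [1, 18]  -> 2 point(s)
  x = 13: RHS = 7, y in [8, 11]  -> 2 point(s)
  x = 16: RHS = 4, y in [2, 17]  -> 2 point(s)
  x = 17: RHS = 16, y in [4, 15]  -> 2 point(s)
  x = 18: RHS = 16, y in [4, 15]  -> 2 point(s)
Affine points: 23. Add the point at infinity: total = 24.

#E(F_19) = 24


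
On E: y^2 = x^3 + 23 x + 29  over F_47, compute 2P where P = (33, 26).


Doubling: s = (3 x1^2 + a) / (2 y1)
s = (3*33^2 + 23) / (2*26) mod 47 = 0
x3 = s^2 - 2 x1 mod 47 = 0^2 - 2*33 = 28
y3 = s (x1 - x3) - y1 mod 47 = 0 * (33 - 28) - 26 = 21

2P = (28, 21)


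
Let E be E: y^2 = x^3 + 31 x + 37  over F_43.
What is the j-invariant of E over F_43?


Delta = -16(4 a^3 + 27 b^2) mod 43 = 10
-1728 * (4 a)^3 = -1728 * (4*31)^3 mod 43 = 11
j = 11 * 10^(-1) mod 43 = 14

j = 14 (mod 43)


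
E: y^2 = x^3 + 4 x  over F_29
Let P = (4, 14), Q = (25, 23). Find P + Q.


P != Q, so use the chord formula.
s = (y2 - y1) / (x2 - x1) = (9) / (21) mod 29 = 17
x3 = s^2 - x1 - x2 mod 29 = 17^2 - 4 - 25 = 28
y3 = s (x1 - x3) - y1 mod 29 = 17 * (4 - 28) - 14 = 13

P + Q = (28, 13)


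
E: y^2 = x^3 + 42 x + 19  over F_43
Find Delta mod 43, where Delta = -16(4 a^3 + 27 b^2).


4 a^3 + 27 b^2 = 4*42^3 + 27*19^2 = 296352 + 9747 = 306099
Delta = -16 * (306099) = -4897584
Delta mod 43 = 30

Delta = 30 (mod 43)


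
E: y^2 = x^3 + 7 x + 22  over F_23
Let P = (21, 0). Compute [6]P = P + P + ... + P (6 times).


k = 6 = 110_2 (binary, LSB first: 011)
Double-and-add from P = (21, 0):
  bit 0 = 0: acc unchanged = O
  bit 1 = 1: acc = O + O = O
  bit 2 = 1: acc = O + O = O

6P = O


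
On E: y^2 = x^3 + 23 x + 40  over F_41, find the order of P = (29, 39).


Compute successive multiples of P until we hit O:
  1P = (29, 39)
  2P = (25, 39)
  3P = (28, 2)
  4P = (0, 9)
  5P = (8, 11)
  6P = (24, 36)
  7P = (31, 9)
  8P = (1, 33)
  ... (continuing to 20P)
  20P = O

ord(P) = 20


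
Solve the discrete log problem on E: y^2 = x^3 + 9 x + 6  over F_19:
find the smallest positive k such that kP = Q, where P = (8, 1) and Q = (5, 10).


Enumerate multiples of P until we hit Q = (5, 10):
  1P = (8, 1)
  2P = (0, 5)
  3P = (16, 3)
  4P = (1, 15)
  5P = (14, 11)
  6P = (4, 12)
  7P = (11, 12)
  8P = (5, 10)
Match found at i = 8.

k = 8


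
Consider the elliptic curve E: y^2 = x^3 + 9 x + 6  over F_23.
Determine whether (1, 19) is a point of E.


Check whether y^2 = x^3 + 9 x + 6 (mod 23) for (x, y) = (1, 19).
LHS: y^2 = 19^2 mod 23 = 16
RHS: x^3 + 9 x + 6 = 1^3 + 9*1 + 6 mod 23 = 16
LHS = RHS

Yes, on the curve


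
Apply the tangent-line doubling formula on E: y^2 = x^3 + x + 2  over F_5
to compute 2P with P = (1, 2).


Doubling: s = (3 x1^2 + a) / (2 y1)
s = (3*1^2 + 1) / (2*2) mod 5 = 1
x3 = s^2 - 2 x1 mod 5 = 1^2 - 2*1 = 4
y3 = s (x1 - x3) - y1 mod 5 = 1 * (1 - 4) - 2 = 0

2P = (4, 0)


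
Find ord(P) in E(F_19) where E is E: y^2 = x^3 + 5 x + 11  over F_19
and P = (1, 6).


Compute successive multiples of P until we hit O:
  1P = (1, 6)
  2P = (9, 14)
  3P = (10, 4)
  4P = (5, 16)
  5P = (5, 3)
  6P = (10, 15)
  7P = (9, 5)
  8P = (1, 13)
  ... (continuing to 9P)
  9P = O

ord(P) = 9


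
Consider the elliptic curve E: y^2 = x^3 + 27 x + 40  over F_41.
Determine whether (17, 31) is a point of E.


Check whether y^2 = x^3 + 27 x + 40 (mod 41) for (x, y) = (17, 31).
LHS: y^2 = 31^2 mod 41 = 18
RHS: x^3 + 27 x + 40 = 17^3 + 27*17 + 40 mod 41 = 0
LHS != RHS

No, not on the curve


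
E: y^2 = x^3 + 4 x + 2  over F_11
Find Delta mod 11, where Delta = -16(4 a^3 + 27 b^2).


4 a^3 + 27 b^2 = 4*4^3 + 27*2^2 = 256 + 108 = 364
Delta = -16 * (364) = -5824
Delta mod 11 = 6

Delta = 6 (mod 11)


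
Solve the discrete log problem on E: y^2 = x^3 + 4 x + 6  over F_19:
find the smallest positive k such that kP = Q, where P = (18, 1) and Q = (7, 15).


Enumerate multiples of P until we hit Q = (7, 15):
  1P = (18, 1)
  2P = (0, 5)
  3P = (17, 3)
  4P = (7, 15)
Match found at i = 4.

k = 4


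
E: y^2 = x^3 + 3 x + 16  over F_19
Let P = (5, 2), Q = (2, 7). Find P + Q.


P != Q, so use the chord formula.
s = (y2 - y1) / (x2 - x1) = (5) / (16) mod 19 = 11
x3 = s^2 - x1 - x2 mod 19 = 11^2 - 5 - 2 = 0
y3 = s (x1 - x3) - y1 mod 19 = 11 * (5 - 0) - 2 = 15

P + Q = (0, 15)


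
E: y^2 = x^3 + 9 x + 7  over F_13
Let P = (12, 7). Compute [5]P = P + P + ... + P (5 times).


k = 5 = 101_2 (binary, LSB first: 101)
Double-and-add from P = (12, 7):
  bit 0 = 1: acc = O + (12, 7) = (12, 7)
  bit 1 = 0: acc unchanged = (12, 7)
  bit 2 = 1: acc = (12, 7) + (4, 9) = (6, 11)

5P = (6, 11)


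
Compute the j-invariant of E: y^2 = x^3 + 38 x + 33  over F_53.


Delta = -16(4 a^3 + 27 b^2) mod 53 = 5
-1728 * (4 a)^3 = -1728 * (4*38)^3 mod 53 = 5
j = 5 * 5^(-1) mod 53 = 1

j = 1 (mod 53)


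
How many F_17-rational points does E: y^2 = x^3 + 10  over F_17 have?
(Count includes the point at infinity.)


For each x in F_17, count y with y^2 = x^3 + 0 x + 10 mod 17:
  x = 2: RHS = 1, y in [1, 16]  -> 2 point(s)
  x = 5: RHS = 16, y in [4, 13]  -> 2 point(s)
  x = 7: RHS = 13, y in [8, 9]  -> 2 point(s)
  x = 9: RHS = 8, y in [5, 12]  -> 2 point(s)
  x = 11: RHS = 15, y in [7, 10]  -> 2 point(s)
  x = 12: RHS = 4, y in [2, 15]  -> 2 point(s)
  x = 14: RHS = 0, y in [0]  -> 1 point(s)
  x = 15: RHS = 2, y in [6, 11]  -> 2 point(s)
  x = 16: RHS = 9, y in [3, 14]  -> 2 point(s)
Affine points: 17. Add the point at infinity: total = 18.

#E(F_17) = 18


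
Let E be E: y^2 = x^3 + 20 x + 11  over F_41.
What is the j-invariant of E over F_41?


Delta = -16(4 a^3 + 27 b^2) mod 41 = 11
-1728 * (4 a)^3 = -1728 * (4*20)^3 mod 41 = 7
j = 7 * 11^(-1) mod 41 = 23

j = 23 (mod 41)


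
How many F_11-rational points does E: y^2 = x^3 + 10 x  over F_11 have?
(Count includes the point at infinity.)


For each x in F_11, count y with y^2 = x^3 + 10 x + 0 mod 11:
  x = 0: RHS = 0, y in [0]  -> 1 point(s)
  x = 1: RHS = 0, y in [0]  -> 1 point(s)
  x = 4: RHS = 5, y in [4, 7]  -> 2 point(s)
  x = 6: RHS = 1, y in [1, 10]  -> 2 point(s)
  x = 8: RHS = 9, y in [3, 8]  -> 2 point(s)
  x = 9: RHS = 5, y in [4, 7]  -> 2 point(s)
  x = 10: RHS = 0, y in [0]  -> 1 point(s)
Affine points: 11. Add the point at infinity: total = 12.

#E(F_11) = 12


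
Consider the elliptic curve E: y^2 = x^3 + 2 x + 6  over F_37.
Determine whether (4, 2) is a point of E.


Check whether y^2 = x^3 + 2 x + 6 (mod 37) for (x, y) = (4, 2).
LHS: y^2 = 2^2 mod 37 = 4
RHS: x^3 + 2 x + 6 = 4^3 + 2*4 + 6 mod 37 = 4
LHS = RHS

Yes, on the curve


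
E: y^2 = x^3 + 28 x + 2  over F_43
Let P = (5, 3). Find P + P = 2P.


Doubling: s = (3 x1^2 + a) / (2 y1)
s = (3*5^2 + 28) / (2*3) mod 43 = 10
x3 = s^2 - 2 x1 mod 43 = 10^2 - 2*5 = 4
y3 = s (x1 - x3) - y1 mod 43 = 10 * (5 - 4) - 3 = 7

2P = (4, 7)


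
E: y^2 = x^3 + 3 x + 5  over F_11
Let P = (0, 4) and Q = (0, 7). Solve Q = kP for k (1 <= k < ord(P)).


Enumerate multiples of P until we hit Q = (0, 7):
  1P = (0, 4)
  2P = (1, 8)
  3P = (4, 2)
  4P = (10, 1)
  5P = (10, 10)
  6P = (4, 9)
  7P = (1, 3)
  8P = (0, 7)
Match found at i = 8.

k = 8


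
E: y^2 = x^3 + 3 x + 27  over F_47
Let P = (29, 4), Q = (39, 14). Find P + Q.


P != Q, so use the chord formula.
s = (y2 - y1) / (x2 - x1) = (10) / (10) mod 47 = 1
x3 = s^2 - x1 - x2 mod 47 = 1^2 - 29 - 39 = 27
y3 = s (x1 - x3) - y1 mod 47 = 1 * (29 - 27) - 4 = 45

P + Q = (27, 45)


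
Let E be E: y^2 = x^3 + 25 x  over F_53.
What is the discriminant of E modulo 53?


4 a^3 + 27 b^2 = 4*25^3 + 27*0^2 = 62500 + 0 = 62500
Delta = -16 * (62500) = -1000000
Delta mod 53 = 4

Delta = 4 (mod 53)


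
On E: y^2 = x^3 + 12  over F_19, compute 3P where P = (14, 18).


k = 3 = 11_2 (binary, LSB first: 11)
Double-and-add from P = (14, 18):
  bit 0 = 1: acc = O + (14, 18) = (14, 18)
  bit 1 = 1: acc = (14, 18) + (15, 10) = (16, 17)

3P = (16, 17)


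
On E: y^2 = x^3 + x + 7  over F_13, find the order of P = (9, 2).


Compute successive multiples of P until we hit O:
  1P = (9, 2)
  2P = (11, 6)
  3P = (10, 9)
  4P = (4, 7)
  5P = (1, 3)
  6P = (2, 2)
  7P = (2, 11)
  8P = (1, 10)
  ... (continuing to 13P)
  13P = O

ord(P) = 13


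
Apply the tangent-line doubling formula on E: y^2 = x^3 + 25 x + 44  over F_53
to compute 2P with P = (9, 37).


Doubling: s = (3 x1^2 + a) / (2 y1)
s = (3*9^2 + 25) / (2*37) mod 53 = 38
x3 = s^2 - 2 x1 mod 53 = 38^2 - 2*9 = 48
y3 = s (x1 - x3) - y1 mod 53 = 38 * (9 - 48) - 37 = 18

2P = (48, 18)


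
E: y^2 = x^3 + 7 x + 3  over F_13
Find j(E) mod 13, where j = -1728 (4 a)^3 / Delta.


Delta = -16(4 a^3 + 27 b^2) mod 13 = 4
-1728 * (4 a)^3 = -1728 * (4*7)^3 mod 13 = 8
j = 8 * 4^(-1) mod 13 = 2

j = 2 (mod 13)


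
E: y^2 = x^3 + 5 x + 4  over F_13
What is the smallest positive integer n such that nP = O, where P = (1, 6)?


Compute successive multiples of P until we hit O:
  1P = (1, 6)
  2P = (10, 1)
  3P = (6, 4)
  4P = (2, 10)
  5P = (0, 11)
  6P = (11, 5)
  7P = (4, 6)
  8P = (8, 7)
  ... (continuing to 17P)
  17P = O

ord(P) = 17


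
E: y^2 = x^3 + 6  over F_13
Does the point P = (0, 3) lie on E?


Check whether y^2 = x^3 + 0 x + 6 (mod 13) for (x, y) = (0, 3).
LHS: y^2 = 3^2 mod 13 = 9
RHS: x^3 + 0 x + 6 = 0^3 + 0*0 + 6 mod 13 = 6
LHS != RHS

No, not on the curve


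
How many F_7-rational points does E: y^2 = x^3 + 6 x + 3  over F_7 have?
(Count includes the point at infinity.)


For each x in F_7, count y with y^2 = x^3 + 6 x + 3 mod 7:
  x = 2: RHS = 2, y in [3, 4]  -> 2 point(s)
  x = 4: RHS = 0, y in [0]  -> 1 point(s)
  x = 5: RHS = 4, y in [2, 5]  -> 2 point(s)
Affine points: 5. Add the point at infinity: total = 6.

#E(F_7) = 6


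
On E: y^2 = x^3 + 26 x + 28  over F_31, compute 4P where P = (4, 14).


k = 4 = 100_2 (binary, LSB first: 001)
Double-and-add from P = (4, 14):
  bit 0 = 0: acc unchanged = O
  bit 1 = 0: acc unchanged = O
  bit 2 = 1: acc = O + (17, 19) = (17, 19)

4P = (17, 19)


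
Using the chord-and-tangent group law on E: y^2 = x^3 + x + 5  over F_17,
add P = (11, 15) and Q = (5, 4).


P != Q, so use the chord formula.
s = (y2 - y1) / (x2 - x1) = (6) / (11) mod 17 = 16
x3 = s^2 - x1 - x2 mod 17 = 16^2 - 11 - 5 = 2
y3 = s (x1 - x3) - y1 mod 17 = 16 * (11 - 2) - 15 = 10

P + Q = (2, 10)


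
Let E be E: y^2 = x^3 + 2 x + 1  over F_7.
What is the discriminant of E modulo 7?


4 a^3 + 27 b^2 = 4*2^3 + 27*1^2 = 32 + 27 = 59
Delta = -16 * (59) = -944
Delta mod 7 = 1

Delta = 1 (mod 7)


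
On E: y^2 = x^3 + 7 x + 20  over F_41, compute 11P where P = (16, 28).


k = 11 = 1011_2 (binary, LSB first: 1101)
Double-and-add from P = (16, 28):
  bit 0 = 1: acc = O + (16, 28) = (16, 28)
  bit 1 = 1: acc = (16, 28) + (18, 19) = (17, 38)
  bit 2 = 0: acc unchanged = (17, 38)
  bit 3 = 1: acc = (17, 38) + (22, 11) = (0, 26)

11P = (0, 26)


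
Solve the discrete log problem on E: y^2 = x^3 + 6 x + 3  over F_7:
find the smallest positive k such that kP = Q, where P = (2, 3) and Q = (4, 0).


Enumerate multiples of P until we hit Q = (4, 0):
  1P = (2, 3)
  2P = (5, 2)
  3P = (4, 0)
Match found at i = 3.

k = 3


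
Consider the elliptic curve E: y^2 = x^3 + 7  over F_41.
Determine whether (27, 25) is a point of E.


Check whether y^2 = x^3 + 0 x + 7 (mod 41) for (x, y) = (27, 25).
LHS: y^2 = 25^2 mod 41 = 10
RHS: x^3 + 0 x + 7 = 27^3 + 0*27 + 7 mod 41 = 10
LHS = RHS

Yes, on the curve


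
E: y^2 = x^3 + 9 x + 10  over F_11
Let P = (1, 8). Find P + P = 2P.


Doubling: s = (3 x1^2 + a) / (2 y1)
s = (3*1^2 + 9) / (2*8) mod 11 = 9
x3 = s^2 - 2 x1 mod 11 = 9^2 - 2*1 = 2
y3 = s (x1 - x3) - y1 mod 11 = 9 * (1 - 2) - 8 = 5

2P = (2, 5)


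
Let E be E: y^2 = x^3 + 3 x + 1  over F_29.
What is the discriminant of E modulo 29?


4 a^3 + 27 b^2 = 4*3^3 + 27*1^2 = 108 + 27 = 135
Delta = -16 * (135) = -2160
Delta mod 29 = 15

Delta = 15 (mod 29)


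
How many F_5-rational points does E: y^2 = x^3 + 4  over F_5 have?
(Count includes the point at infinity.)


For each x in F_5, count y with y^2 = x^3 + 0 x + 4 mod 5:
  x = 0: RHS = 4, y in [2, 3]  -> 2 point(s)
  x = 1: RHS = 0, y in [0]  -> 1 point(s)
  x = 3: RHS = 1, y in [1, 4]  -> 2 point(s)
Affine points: 5. Add the point at infinity: total = 6.

#E(F_5) = 6


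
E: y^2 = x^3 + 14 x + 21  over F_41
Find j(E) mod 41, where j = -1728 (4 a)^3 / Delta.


Delta = -16(4 a^3 + 27 b^2) mod 41 = 2
-1728 * (4 a)^3 = -1728 * (4*14)^3 mod 41 = 4
j = 4 * 2^(-1) mod 41 = 2

j = 2 (mod 41)


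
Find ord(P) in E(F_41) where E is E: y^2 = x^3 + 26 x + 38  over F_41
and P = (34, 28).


Compute successive multiples of P until we hit O:
  1P = (34, 28)
  2P = (16, 32)
  3P = (28, 39)
  4P = (4, 40)
  5P = (13, 21)
  6P = (26, 2)
  7P = (30, 26)
  8P = (8, 26)
  ... (continuing to 34P)
  34P = O

ord(P) = 34


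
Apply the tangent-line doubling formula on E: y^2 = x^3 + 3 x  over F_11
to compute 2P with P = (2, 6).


Doubling: s = (3 x1^2 + a) / (2 y1)
s = (3*2^2 + 3) / (2*6) mod 11 = 4
x3 = s^2 - 2 x1 mod 11 = 4^2 - 2*2 = 1
y3 = s (x1 - x3) - y1 mod 11 = 4 * (2 - 1) - 6 = 9

2P = (1, 9)


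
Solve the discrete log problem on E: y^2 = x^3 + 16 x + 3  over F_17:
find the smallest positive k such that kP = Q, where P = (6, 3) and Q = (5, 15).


Enumerate multiples of P until we hit Q = (5, 15):
  1P = (6, 3)
  2P = (9, 3)
  3P = (2, 14)
  4P = (7, 4)
  5P = (5, 15)
Match found at i = 5.

k = 5


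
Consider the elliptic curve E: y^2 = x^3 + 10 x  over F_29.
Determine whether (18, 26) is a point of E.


Check whether y^2 = x^3 + 10 x + 0 (mod 29) for (x, y) = (18, 26).
LHS: y^2 = 26^2 mod 29 = 9
RHS: x^3 + 10 x + 0 = 18^3 + 10*18 + 0 mod 29 = 9
LHS = RHS

Yes, on the curve


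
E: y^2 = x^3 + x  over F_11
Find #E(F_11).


For each x in F_11, count y with y^2 = x^3 + 1 x + 0 mod 11:
  x = 0: RHS = 0, y in [0]  -> 1 point(s)
  x = 5: RHS = 9, y in [3, 8]  -> 2 point(s)
  x = 7: RHS = 9, y in [3, 8]  -> 2 point(s)
  x = 8: RHS = 3, y in [5, 6]  -> 2 point(s)
  x = 9: RHS = 1, y in [1, 10]  -> 2 point(s)
  x = 10: RHS = 9, y in [3, 8]  -> 2 point(s)
Affine points: 11. Add the point at infinity: total = 12.

#E(F_11) = 12


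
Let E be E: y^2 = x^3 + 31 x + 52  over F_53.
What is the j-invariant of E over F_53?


Delta = -16(4 a^3 + 27 b^2) mod 53 = 43
-1728 * (4 a)^3 = -1728 * (4*31)^3 mod 53 = 42
j = 42 * 43^(-1) mod 53 = 17

j = 17 (mod 53)


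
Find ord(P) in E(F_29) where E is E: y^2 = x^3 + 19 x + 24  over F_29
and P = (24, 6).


Compute successive multiples of P until we hit O:
  1P = (24, 6)
  2P = (19, 9)
  3P = (20, 9)
  4P = (20, 20)
  5P = (19, 20)
  6P = (24, 23)
  7P = O

ord(P) = 7


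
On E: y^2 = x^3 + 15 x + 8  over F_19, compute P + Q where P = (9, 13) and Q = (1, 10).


P != Q, so use the chord formula.
s = (y2 - y1) / (x2 - x1) = (16) / (11) mod 19 = 17
x3 = s^2 - x1 - x2 mod 19 = 17^2 - 9 - 1 = 13
y3 = s (x1 - x3) - y1 mod 19 = 17 * (9 - 13) - 13 = 14

P + Q = (13, 14)


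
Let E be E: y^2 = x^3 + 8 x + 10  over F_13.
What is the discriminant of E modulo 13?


4 a^3 + 27 b^2 = 4*8^3 + 27*10^2 = 2048 + 2700 = 4748
Delta = -16 * (4748) = -75968
Delta mod 13 = 4

Delta = 4 (mod 13)


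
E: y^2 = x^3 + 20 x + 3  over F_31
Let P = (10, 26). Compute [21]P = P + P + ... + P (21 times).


k = 21 = 10101_2 (binary, LSB first: 10101)
Double-and-add from P = (10, 26):
  bit 0 = 1: acc = O + (10, 26) = (10, 26)
  bit 1 = 0: acc unchanged = (10, 26)
  bit 2 = 1: acc = (10, 26) + (27, 18) = (19, 22)
  bit 3 = 0: acc unchanged = (19, 22)
  bit 4 = 1: acc = (19, 22) + (15, 12) = (11, 29)

21P = (11, 29)


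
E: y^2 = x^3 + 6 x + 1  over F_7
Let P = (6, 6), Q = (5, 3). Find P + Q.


P != Q, so use the chord formula.
s = (y2 - y1) / (x2 - x1) = (4) / (6) mod 7 = 3
x3 = s^2 - x1 - x2 mod 7 = 3^2 - 6 - 5 = 5
y3 = s (x1 - x3) - y1 mod 7 = 3 * (6 - 5) - 6 = 4

P + Q = (5, 4)


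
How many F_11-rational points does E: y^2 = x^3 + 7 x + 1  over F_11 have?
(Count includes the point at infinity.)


For each x in F_11, count y with y^2 = x^3 + 7 x + 1 mod 11:
  x = 0: RHS = 1, y in [1, 10]  -> 2 point(s)
  x = 1: RHS = 9, y in [3, 8]  -> 2 point(s)
  x = 2: RHS = 1, y in [1, 10]  -> 2 point(s)
  x = 3: RHS = 5, y in [4, 7]  -> 2 point(s)
  x = 4: RHS = 5, y in [4, 7]  -> 2 point(s)
  x = 9: RHS = 1, y in [1, 10]  -> 2 point(s)
  x = 10: RHS = 4, y in [2, 9]  -> 2 point(s)
Affine points: 14. Add the point at infinity: total = 15.

#E(F_11) = 15


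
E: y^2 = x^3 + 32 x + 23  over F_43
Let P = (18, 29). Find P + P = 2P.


Doubling: s = (3 x1^2 + a) / (2 y1)
s = (3*18^2 + 32) / (2*29) mod 43 = 1
x3 = s^2 - 2 x1 mod 43 = 1^2 - 2*18 = 8
y3 = s (x1 - x3) - y1 mod 43 = 1 * (18 - 8) - 29 = 24

2P = (8, 24)


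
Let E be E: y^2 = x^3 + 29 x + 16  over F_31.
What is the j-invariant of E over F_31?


Delta = -16(4 a^3 + 27 b^2) mod 31 = 1
-1728 * (4 a)^3 = -1728 * (4*29)^3 mod 31 = 27
j = 27 * 1^(-1) mod 31 = 27

j = 27 (mod 31)


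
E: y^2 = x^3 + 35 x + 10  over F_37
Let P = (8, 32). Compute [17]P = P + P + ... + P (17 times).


k = 17 = 10001_2 (binary, LSB first: 10001)
Double-and-add from P = (8, 32):
  bit 0 = 1: acc = O + (8, 32) = (8, 32)
  bit 1 = 0: acc unchanged = (8, 32)
  bit 2 = 0: acc unchanged = (8, 32)
  bit 3 = 0: acc unchanged = (8, 32)
  bit 4 = 1: acc = (8, 32) + (18, 21) = (0, 11)

17P = (0, 11)


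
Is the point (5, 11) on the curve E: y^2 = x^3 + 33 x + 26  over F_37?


Check whether y^2 = x^3 + 33 x + 26 (mod 37) for (x, y) = (5, 11).
LHS: y^2 = 11^2 mod 37 = 10
RHS: x^3 + 33 x + 26 = 5^3 + 33*5 + 26 mod 37 = 20
LHS != RHS

No, not on the curve


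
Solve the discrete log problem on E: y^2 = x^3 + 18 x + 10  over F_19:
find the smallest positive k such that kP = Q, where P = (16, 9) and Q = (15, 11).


Enumerate multiples of P until we hit Q = (15, 11):
  1P = (16, 9)
  2P = (17, 17)
  3P = (12, 4)
  4P = (8, 1)
  5P = (15, 11)
Match found at i = 5.

k = 5


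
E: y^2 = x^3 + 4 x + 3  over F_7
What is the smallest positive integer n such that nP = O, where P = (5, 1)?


Compute successive multiples of P until we hit O:
  1P = (5, 1)
  2P = (5, 6)
  3P = O

ord(P) = 3


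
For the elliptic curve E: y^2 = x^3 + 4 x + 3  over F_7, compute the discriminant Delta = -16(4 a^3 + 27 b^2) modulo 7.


4 a^3 + 27 b^2 = 4*4^3 + 27*3^2 = 256 + 243 = 499
Delta = -16 * (499) = -7984
Delta mod 7 = 3

Delta = 3 (mod 7)


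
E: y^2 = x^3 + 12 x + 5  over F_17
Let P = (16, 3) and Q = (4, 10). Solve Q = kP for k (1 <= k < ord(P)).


Enumerate multiples of P until we hit Q = (4, 10):
  1P = (16, 3)
  2P = (4, 10)
Match found at i = 2.

k = 2


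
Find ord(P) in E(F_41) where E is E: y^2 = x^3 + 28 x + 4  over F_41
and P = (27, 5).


Compute successive multiples of P until we hit O:
  1P = (27, 5)
  2P = (3, 22)
  3P = (12, 10)
  4P = (34, 11)
  5P = (5, 8)
  6P = (13, 8)
  7P = (0, 39)
  8P = (4, 4)
  ... (continuing to 41P)
  41P = O

ord(P) = 41


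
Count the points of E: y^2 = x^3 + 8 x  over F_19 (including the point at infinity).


For each x in F_19, count y with y^2 = x^3 + 8 x + 0 mod 19:
  x = 0: RHS = 0, y in [0]  -> 1 point(s)
  x = 1: RHS = 9, y in [3, 16]  -> 2 point(s)
  x = 2: RHS = 5, y in [9, 10]  -> 2 point(s)
  x = 4: RHS = 1, y in [1, 18]  -> 2 point(s)
  x = 6: RHS = 17, y in [6, 13]  -> 2 point(s)
  x = 7: RHS = 0, y in [0]  -> 1 point(s)
  x = 8: RHS = 6, y in [5, 14]  -> 2 point(s)
  x = 10: RHS = 16, y in [4, 15]  -> 2 point(s)
  x = 12: RHS = 0, y in [0]  -> 1 point(s)
  x = 14: RHS = 6, y in [5, 14]  -> 2 point(s)
  x = 16: RHS = 6, y in [5, 14]  -> 2 point(s)
Affine points: 19. Add the point at infinity: total = 20.

#E(F_19) = 20


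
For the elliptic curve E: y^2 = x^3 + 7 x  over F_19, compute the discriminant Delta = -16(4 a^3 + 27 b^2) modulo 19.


4 a^3 + 27 b^2 = 4*7^3 + 27*0^2 = 1372 + 0 = 1372
Delta = -16 * (1372) = -21952
Delta mod 19 = 12

Delta = 12 (mod 19)


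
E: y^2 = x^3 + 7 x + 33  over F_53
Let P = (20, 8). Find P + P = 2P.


Doubling: s = (3 x1^2 + a) / (2 y1)
s = (3*20^2 + 7) / (2*8) mod 53 = 39
x3 = s^2 - 2 x1 mod 53 = 39^2 - 2*20 = 50
y3 = s (x1 - x3) - y1 mod 53 = 39 * (20 - 50) - 8 = 41

2P = (50, 41)


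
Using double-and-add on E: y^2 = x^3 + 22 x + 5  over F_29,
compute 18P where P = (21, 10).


k = 18 = 10010_2 (binary, LSB first: 01001)
Double-and-add from P = (21, 10):
  bit 0 = 0: acc unchanged = O
  bit 1 = 1: acc = O + (20, 21) = (20, 21)
  bit 2 = 0: acc unchanged = (20, 21)
  bit 3 = 0: acc unchanged = (20, 21)
  bit 4 = 1: acc = (20, 21) + (6, 18) = (10, 6)

18P = (10, 6)


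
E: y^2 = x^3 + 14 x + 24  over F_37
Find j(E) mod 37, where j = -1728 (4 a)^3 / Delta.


Delta = -16(4 a^3 + 27 b^2) mod 37 = 16
-1728 * (4 a)^3 = -1728 * (4*14)^3 mod 37 = 6
j = 6 * 16^(-1) mod 37 = 5

j = 5 (mod 37)


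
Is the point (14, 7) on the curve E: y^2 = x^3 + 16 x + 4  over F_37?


Check whether y^2 = x^3 + 16 x + 4 (mod 37) for (x, y) = (14, 7).
LHS: y^2 = 7^2 mod 37 = 12
RHS: x^3 + 16 x + 4 = 14^3 + 16*14 + 4 mod 37 = 12
LHS = RHS

Yes, on the curve


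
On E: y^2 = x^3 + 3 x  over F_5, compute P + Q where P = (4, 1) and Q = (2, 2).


P != Q, so use the chord formula.
s = (y2 - y1) / (x2 - x1) = (1) / (3) mod 5 = 2
x3 = s^2 - x1 - x2 mod 5 = 2^2 - 4 - 2 = 3
y3 = s (x1 - x3) - y1 mod 5 = 2 * (4 - 3) - 1 = 1

P + Q = (3, 1)


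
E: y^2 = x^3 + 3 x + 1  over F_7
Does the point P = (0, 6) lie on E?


Check whether y^2 = x^3 + 3 x + 1 (mod 7) for (x, y) = (0, 6).
LHS: y^2 = 6^2 mod 7 = 1
RHS: x^3 + 3 x + 1 = 0^3 + 3*0 + 1 mod 7 = 1
LHS = RHS

Yes, on the curve


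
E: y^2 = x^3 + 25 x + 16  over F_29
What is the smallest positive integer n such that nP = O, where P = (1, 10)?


Compute successive multiples of P until we hit O:
  1P = (1, 10)
  2P = (22, 7)
  3P = (22, 22)
  4P = (1, 19)
  5P = O

ord(P) = 5


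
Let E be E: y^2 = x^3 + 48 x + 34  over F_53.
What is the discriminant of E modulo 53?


4 a^3 + 27 b^2 = 4*48^3 + 27*34^2 = 442368 + 31212 = 473580
Delta = -16 * (473580) = -7577280
Delta mod 53 = 24

Delta = 24 (mod 53)


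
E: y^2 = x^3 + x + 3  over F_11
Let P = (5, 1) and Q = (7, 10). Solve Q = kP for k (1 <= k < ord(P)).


Enumerate multiples of P until we hit Q = (7, 10):
  1P = (5, 1)
  2P = (4, 4)
  3P = (0, 6)
  4P = (7, 1)
  5P = (10, 10)
  6P = (1, 4)
  7P = (9, 2)
  8P = (6, 7)
  9P = (3, 0)
  10P = (6, 4)
  11P = (9, 9)
  12P = (1, 7)
  13P = (10, 1)
  14P = (7, 10)
Match found at i = 14.

k = 14


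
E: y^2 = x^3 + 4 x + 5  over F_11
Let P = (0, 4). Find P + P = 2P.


Doubling: s = (3 x1^2 + a) / (2 y1)
s = (3*0^2 + 4) / (2*4) mod 11 = 6
x3 = s^2 - 2 x1 mod 11 = 6^2 - 2*0 = 3
y3 = s (x1 - x3) - y1 mod 11 = 6 * (0 - 3) - 4 = 0

2P = (3, 0)


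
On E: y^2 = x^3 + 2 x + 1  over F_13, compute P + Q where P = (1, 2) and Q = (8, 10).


P != Q, so use the chord formula.
s = (y2 - y1) / (x2 - x1) = (8) / (7) mod 13 = 3
x3 = s^2 - x1 - x2 mod 13 = 3^2 - 1 - 8 = 0
y3 = s (x1 - x3) - y1 mod 13 = 3 * (1 - 0) - 2 = 1

P + Q = (0, 1)


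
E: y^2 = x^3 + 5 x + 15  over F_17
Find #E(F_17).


For each x in F_17, count y with y^2 = x^3 + 5 x + 15 mod 17:
  x = 0: RHS = 15, y in [7, 10]  -> 2 point(s)
  x = 1: RHS = 4, y in [2, 15]  -> 2 point(s)
  x = 2: RHS = 16, y in [4, 13]  -> 2 point(s)
  x = 7: RHS = 2, y in [6, 11]  -> 2 point(s)
  x = 12: RHS = 1, y in [1, 16]  -> 2 point(s)
  x = 13: RHS = 16, y in [4, 13]  -> 2 point(s)
  x = 16: RHS = 9, y in [3, 14]  -> 2 point(s)
Affine points: 14. Add the point at infinity: total = 15.

#E(F_17) = 15


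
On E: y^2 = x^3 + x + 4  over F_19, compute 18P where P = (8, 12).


k = 18 = 10010_2 (binary, LSB first: 01001)
Double-and-add from P = (8, 12):
  bit 0 = 0: acc unchanged = O
  bit 1 = 1: acc = O + (14, 11) = (14, 11)
  bit 2 = 0: acc unchanged = (14, 11)
  bit 3 = 0: acc unchanged = (14, 11)
  bit 4 = 1: acc = (14, 11) + (6, 6) = (8, 7)

18P = (8, 7)


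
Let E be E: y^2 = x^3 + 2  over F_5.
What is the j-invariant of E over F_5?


Delta = -16(4 a^3 + 27 b^2) mod 5 = 2
-1728 * (4 a)^3 = -1728 * (4*0)^3 mod 5 = 0
j = 0 * 2^(-1) mod 5 = 0

j = 0 (mod 5)


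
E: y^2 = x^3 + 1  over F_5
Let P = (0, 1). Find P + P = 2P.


Doubling: s = (3 x1^2 + a) / (2 y1)
s = (3*0^2 + 0) / (2*1) mod 5 = 0
x3 = s^2 - 2 x1 mod 5 = 0^2 - 2*0 = 0
y3 = s (x1 - x3) - y1 mod 5 = 0 * (0 - 0) - 1 = 4

2P = (0, 4)


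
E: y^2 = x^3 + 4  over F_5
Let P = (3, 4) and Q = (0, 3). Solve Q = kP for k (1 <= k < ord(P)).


Enumerate multiples of P until we hit Q = (0, 3):
  1P = (3, 4)
  2P = (0, 3)
Match found at i = 2.

k = 2


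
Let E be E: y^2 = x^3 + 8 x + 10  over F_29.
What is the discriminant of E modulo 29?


4 a^3 + 27 b^2 = 4*8^3 + 27*10^2 = 2048 + 2700 = 4748
Delta = -16 * (4748) = -75968
Delta mod 29 = 12

Delta = 12 (mod 29)


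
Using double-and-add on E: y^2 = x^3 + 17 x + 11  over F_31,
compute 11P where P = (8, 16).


k = 11 = 1011_2 (binary, LSB first: 1101)
Double-and-add from P = (8, 16):
  bit 0 = 1: acc = O + (8, 16) = (8, 16)
  bit 1 = 1: acc = (8, 16) + (17, 25) = (7, 16)
  bit 2 = 0: acc unchanged = (7, 16)
  bit 3 = 1: acc = (7, 16) + (6, 9) = (5, 29)

11P = (5, 29)


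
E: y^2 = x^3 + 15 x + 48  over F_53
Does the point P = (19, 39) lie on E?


Check whether y^2 = x^3 + 15 x + 48 (mod 53) for (x, y) = (19, 39).
LHS: y^2 = 39^2 mod 53 = 37
RHS: x^3 + 15 x + 48 = 19^3 + 15*19 + 48 mod 53 = 37
LHS = RHS

Yes, on the curve


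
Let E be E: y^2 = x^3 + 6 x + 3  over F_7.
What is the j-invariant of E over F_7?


Delta = -16(4 a^3 + 27 b^2) mod 7 = 5
-1728 * (4 a)^3 = -1728 * (4*6)^3 mod 7 = 6
j = 6 * 5^(-1) mod 7 = 4

j = 4 (mod 7)


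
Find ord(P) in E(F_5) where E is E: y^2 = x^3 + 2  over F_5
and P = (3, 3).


Compute successive multiples of P until we hit O:
  1P = (3, 3)
  2P = (3, 2)
  3P = O

ord(P) = 3


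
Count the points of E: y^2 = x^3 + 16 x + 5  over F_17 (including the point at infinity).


For each x in F_17, count y with y^2 = x^3 + 16 x + 5 mod 17:
  x = 7: RHS = 1, y in [1, 16]  -> 2 point(s)
  x = 8: RHS = 16, y in [4, 13]  -> 2 point(s)
  x = 10: RHS = 9, y in [3, 14]  -> 2 point(s)
  x = 11: RHS = 16, y in [4, 13]  -> 2 point(s)
  x = 12: RHS = 4, y in [2, 15]  -> 2 point(s)
  x = 13: RHS = 13, y in [8, 9]  -> 2 point(s)
  x = 14: RHS = 15, y in [7, 10]  -> 2 point(s)
  x = 15: RHS = 16, y in [4, 13]  -> 2 point(s)
Affine points: 16. Add the point at infinity: total = 17.

#E(F_17) = 17


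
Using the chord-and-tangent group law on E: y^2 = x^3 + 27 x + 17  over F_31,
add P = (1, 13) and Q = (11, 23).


P != Q, so use the chord formula.
s = (y2 - y1) / (x2 - x1) = (10) / (10) mod 31 = 1
x3 = s^2 - x1 - x2 mod 31 = 1^2 - 1 - 11 = 20
y3 = s (x1 - x3) - y1 mod 31 = 1 * (1 - 20) - 13 = 30

P + Q = (20, 30)
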